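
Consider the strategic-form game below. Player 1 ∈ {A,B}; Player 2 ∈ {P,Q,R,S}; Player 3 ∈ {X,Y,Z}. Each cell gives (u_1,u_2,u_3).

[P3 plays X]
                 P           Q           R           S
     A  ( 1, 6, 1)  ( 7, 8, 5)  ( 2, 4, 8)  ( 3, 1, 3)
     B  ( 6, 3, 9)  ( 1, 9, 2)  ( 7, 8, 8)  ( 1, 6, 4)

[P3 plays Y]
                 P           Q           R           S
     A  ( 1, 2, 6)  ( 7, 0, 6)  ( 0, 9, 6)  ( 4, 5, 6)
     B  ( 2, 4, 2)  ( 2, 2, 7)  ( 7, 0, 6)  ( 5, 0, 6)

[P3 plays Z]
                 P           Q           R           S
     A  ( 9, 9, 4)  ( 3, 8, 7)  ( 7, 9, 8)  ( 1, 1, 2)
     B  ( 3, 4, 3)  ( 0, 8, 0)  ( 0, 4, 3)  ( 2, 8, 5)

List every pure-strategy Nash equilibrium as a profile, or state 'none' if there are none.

(A,P,X): not NE [P1→B gives 6>1; P2→Q gives 8>6; P3→Y gives 6>1]
(A,P,Y): not NE [P1→B gives 2>1; P2→R gives 9>2]
(A,P,Z): not NE [P3→Y gives 6>4]
(A,Q,X): not NE [P3→Z gives 7>5]
(A,Q,Y): not NE [P2→R gives 9>0; P3→Z gives 7>6]
(A,Q,Z): not NE [P2→R gives 9>8]
(A,R,X): not NE [P1→B gives 7>2; P2→Q gives 8>4]
(A,R,Y): not NE [P1→B gives 7>0; P3→Z gives 8>6]
(A,R,Z): NE
(A,S,X): not NE [P2→Q gives 8>1; P3→Y gives 6>3]
(A,S,Y): not NE [P1→B gives 5>4; P2→R gives 9>5]
(A,S,Z): not NE [P1→B gives 2>1; P2→R gives 9>1; P3→Y gives 6>2]
(B,P,X): not NE [P2→Q gives 9>3]
(B,P,Y): not NE [P3→X gives 9>2]
(B,P,Z): not NE [P1→A gives 9>3; P2→S gives 8>4; P3→X gives 9>3]
(B,Q,X): not NE [P1→A gives 7>1; P3→Y gives 7>2]
(B,Q,Y): not NE [P1→A gives 7>2; P2→P gives 4>2]
(B,Q,Z): not NE [P1→A gives 3>0; P3→Y gives 7>0]
(B,R,X): not NE [P2→Q gives 9>8]
(B,R,Y): not NE [P2→P gives 4>0; P3→X gives 8>6]
(B,R,Z): not NE [P1→A gives 7>0; P2→S gives 8>4; P3→X gives 8>3]
(B,S,X): not NE [P1→A gives 3>1; P2→Q gives 9>6; P3→Y gives 6>4]
(B,S,Y): not NE [P2→P gives 4>0]
(B,S,Z): not NE [P3→Y gives 6>5]

NE set: (A,R,Z)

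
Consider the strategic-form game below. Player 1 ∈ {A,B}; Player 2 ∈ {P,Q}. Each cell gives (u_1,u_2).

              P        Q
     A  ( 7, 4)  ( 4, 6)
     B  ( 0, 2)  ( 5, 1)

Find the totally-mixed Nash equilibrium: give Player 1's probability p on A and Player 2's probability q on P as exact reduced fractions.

P1 indiff ⇒ q·7+(1-q)·4 = q·0+(1-q)·5 ⇒ q(7) = (1-q)(1) ⇒ q = 1/8
P2 indiff ⇒ p·4+(1-p)·2 = p·6+(1-p)·1 ⇒ p(-2) = (1-p)(-1) ⇒ p = 1/3

(p,q) = (1/3, 1/8)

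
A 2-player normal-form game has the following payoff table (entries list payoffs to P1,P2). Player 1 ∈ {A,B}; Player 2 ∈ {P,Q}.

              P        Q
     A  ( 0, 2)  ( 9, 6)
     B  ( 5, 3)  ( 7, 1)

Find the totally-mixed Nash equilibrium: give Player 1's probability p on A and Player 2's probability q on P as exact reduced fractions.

P1 indiff ⇒ q·0+(1-q)·9 = q·5+(1-q)·7 ⇒ q(-5) = (1-q)(-2) ⇒ q = 2/7
P2 indiff ⇒ p·2+(1-p)·3 = p·6+(1-p)·1 ⇒ p(-4) = (1-p)(-2) ⇒ p = 1/3

p=1/3, q=2/7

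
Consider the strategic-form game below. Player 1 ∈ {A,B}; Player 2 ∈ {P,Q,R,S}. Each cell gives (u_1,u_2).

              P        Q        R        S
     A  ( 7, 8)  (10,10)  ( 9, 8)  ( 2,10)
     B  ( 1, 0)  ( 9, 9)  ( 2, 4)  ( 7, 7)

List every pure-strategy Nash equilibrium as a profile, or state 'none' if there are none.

PSNE = {(A,Q)}

(A,P): not NE [P2→S gives 10>8]
(A,Q): NE
(A,R): not NE [P2→S gives 10>8]
(A,S): not NE [P1→B gives 7>2]
(B,P): not NE [P1→A gives 7>1; P2→Q gives 9>0]
(B,Q): not NE [P1→A gives 10>9]
(B,R): not NE [P1→A gives 9>2; P2→Q gives 9>4]
(B,S): not NE [P2→Q gives 9>7]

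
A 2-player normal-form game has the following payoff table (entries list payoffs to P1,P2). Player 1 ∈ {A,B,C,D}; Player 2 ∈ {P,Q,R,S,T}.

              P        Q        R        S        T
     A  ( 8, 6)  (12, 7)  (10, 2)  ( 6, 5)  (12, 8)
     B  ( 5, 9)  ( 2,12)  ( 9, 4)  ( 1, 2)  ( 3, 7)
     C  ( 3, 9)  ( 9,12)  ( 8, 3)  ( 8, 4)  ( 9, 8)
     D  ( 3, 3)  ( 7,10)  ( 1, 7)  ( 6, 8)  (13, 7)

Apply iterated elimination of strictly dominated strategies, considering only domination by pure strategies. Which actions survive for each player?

P1 drop B (A beats it: P:8>5 Q:12>2 R:10>9 S:6>1 T:12>3)
P2 drop P (Q beats it: A:7>6 C:12>9 D:10>3)
P2 drop R (Q beats it: A:7>2 C:12>3 D:10>7)
P2 drop S (Q beats it: A:7>5 C:12>4 D:10>8)
P1 drop C (A beats it: Q:12>9 T:12>9)
P1→{A,D} P2→{Q,T}

Remaining: P1:{A,D} P2:{Q,T}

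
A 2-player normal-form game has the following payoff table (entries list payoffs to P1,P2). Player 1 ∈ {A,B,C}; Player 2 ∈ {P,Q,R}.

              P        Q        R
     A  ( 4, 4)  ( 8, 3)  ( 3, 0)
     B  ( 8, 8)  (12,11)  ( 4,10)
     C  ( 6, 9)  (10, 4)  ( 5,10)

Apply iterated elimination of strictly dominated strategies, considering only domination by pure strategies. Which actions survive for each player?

Remaining: P1:{B,C} P2:{Q,R}

P1 drop A (B beats it: P:8>4 Q:12>8 R:4>3)
P2 drop P (R beats it: B:10>8 C:10>9)
P1→{B,C} P2→{Q,R}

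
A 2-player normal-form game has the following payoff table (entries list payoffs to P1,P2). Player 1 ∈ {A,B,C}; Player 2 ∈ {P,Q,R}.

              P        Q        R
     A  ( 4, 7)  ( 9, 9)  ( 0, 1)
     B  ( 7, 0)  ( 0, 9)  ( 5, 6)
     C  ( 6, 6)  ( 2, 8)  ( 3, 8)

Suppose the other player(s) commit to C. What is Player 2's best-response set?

u_2(P vs C) = 6
u_2(Q vs C) = 8
u_2(R vs C) = 8
max payoff 8 at {Q,R}

argmax u_2 = {Q,R}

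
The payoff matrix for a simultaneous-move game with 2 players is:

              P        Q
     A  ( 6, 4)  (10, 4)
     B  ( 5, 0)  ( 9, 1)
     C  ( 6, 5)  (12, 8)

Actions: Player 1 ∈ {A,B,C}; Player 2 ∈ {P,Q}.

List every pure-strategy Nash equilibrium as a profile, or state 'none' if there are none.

NE set: (A,P), (C,Q)

(A,P): NE
(A,Q): not NE [P1→C gives 12>10]
(B,P): not NE [P1→C gives 6>5; P2→Q gives 1>0]
(B,Q): not NE [P1→C gives 12>9]
(C,P): not NE [P2→Q gives 8>5]
(C,Q): NE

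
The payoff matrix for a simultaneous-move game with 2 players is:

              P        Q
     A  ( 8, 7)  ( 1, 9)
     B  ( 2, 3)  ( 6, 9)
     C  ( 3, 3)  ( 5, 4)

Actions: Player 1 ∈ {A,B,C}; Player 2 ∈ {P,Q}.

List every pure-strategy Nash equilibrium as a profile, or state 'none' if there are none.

PSNE = {(B,Q)}

(A,P): not NE [P2→Q gives 9>7]
(A,Q): not NE [P1→B gives 6>1]
(B,P): not NE [P1→A gives 8>2; P2→Q gives 9>3]
(B,Q): NE
(C,P): not NE [P1→A gives 8>3; P2→Q gives 4>3]
(C,Q): not NE [P1→B gives 6>5]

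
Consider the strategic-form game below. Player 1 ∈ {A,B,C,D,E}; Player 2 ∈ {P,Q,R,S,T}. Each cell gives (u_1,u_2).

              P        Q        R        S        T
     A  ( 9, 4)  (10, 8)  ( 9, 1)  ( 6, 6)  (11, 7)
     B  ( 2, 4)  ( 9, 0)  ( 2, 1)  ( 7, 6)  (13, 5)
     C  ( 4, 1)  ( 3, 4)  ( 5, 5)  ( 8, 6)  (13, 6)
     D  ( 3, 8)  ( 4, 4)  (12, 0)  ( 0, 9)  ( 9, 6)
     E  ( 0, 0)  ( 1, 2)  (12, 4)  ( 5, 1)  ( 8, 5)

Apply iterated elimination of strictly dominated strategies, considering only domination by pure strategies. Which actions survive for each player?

Survivors P1:{A,B,C} P2:{Q,S,T}

P2 drop P (S beats it: A:6>4 B:6>4 C:6>1 D:9>8 E:1>0)
P2 drop R (T beats it: A:7>1 B:5>1 C:6>5 D:6>0 E:5>4)
P1 drop D (A beats it: Q:10>4 S:6>0 T:11>9)
P1 drop E (A beats it: Q:10>1 S:6>5 T:11>8)
P1→{A,B,C} P2→{Q,S,T}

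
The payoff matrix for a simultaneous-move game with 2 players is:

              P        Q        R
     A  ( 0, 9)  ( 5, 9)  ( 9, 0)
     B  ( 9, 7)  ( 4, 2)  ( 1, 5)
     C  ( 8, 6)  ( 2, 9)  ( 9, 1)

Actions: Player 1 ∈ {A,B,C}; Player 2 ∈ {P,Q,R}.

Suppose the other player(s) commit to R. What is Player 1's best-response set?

P1 best: {A,C}

u_1(A vs R) = 9
u_1(B vs R) = 1
u_1(C vs R) = 9
max payoff 9 at {A,C}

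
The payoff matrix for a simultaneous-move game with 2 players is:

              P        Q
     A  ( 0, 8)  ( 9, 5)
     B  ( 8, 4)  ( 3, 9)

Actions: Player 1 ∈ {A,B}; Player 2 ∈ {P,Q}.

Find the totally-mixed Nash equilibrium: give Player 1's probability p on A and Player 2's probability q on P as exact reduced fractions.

P1 indiff ⇒ q·0+(1-q)·9 = q·8+(1-q)·3 ⇒ q(-8) = (1-q)(-6) ⇒ q = 3/7
P2 indiff ⇒ p·8+(1-p)·4 = p·5+(1-p)·9 ⇒ p(3) = (1-p)(5) ⇒ p = 5/8

p=5/8, q=3/7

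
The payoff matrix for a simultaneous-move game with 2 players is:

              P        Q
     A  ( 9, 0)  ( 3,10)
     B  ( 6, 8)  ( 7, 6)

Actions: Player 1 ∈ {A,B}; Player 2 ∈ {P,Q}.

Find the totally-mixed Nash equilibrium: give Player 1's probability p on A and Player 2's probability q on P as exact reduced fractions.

(p,q) = (1/6, 4/7)

P1 indiff ⇒ q·9+(1-q)·3 = q·6+(1-q)·7 ⇒ q(3) = (1-q)(4) ⇒ q = 4/7
P2 indiff ⇒ p·0+(1-p)·8 = p·10+(1-p)·6 ⇒ p(-10) = (1-p)(-2) ⇒ p = 1/6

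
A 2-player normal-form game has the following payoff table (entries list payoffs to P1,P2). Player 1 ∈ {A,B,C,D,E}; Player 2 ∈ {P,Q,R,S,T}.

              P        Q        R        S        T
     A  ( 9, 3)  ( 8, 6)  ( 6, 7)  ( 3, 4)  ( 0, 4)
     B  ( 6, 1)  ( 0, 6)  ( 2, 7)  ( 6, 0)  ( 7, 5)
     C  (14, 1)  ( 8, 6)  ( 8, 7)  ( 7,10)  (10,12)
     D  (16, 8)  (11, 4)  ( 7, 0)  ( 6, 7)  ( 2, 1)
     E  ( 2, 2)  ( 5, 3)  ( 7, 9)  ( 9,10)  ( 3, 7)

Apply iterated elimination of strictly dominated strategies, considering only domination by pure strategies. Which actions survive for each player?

IESDS → P1:{C,D,E} P2:{P,S,T}

P1 drop A (D beats it: P:16>9 Q:11>8 R:7>6 S:6>3 T:2>0)
P1 drop B (C beats it: P:14>6 Q:8>0 R:8>2 S:7>6 T:10>7)
P2 drop Q (S beats it: C:10>6 D:7>4 E:10>3)
P2 drop R (S beats it: C:10>7 D:7>0 E:10>9)
P1→{C,D,E} P2→{P,S,T}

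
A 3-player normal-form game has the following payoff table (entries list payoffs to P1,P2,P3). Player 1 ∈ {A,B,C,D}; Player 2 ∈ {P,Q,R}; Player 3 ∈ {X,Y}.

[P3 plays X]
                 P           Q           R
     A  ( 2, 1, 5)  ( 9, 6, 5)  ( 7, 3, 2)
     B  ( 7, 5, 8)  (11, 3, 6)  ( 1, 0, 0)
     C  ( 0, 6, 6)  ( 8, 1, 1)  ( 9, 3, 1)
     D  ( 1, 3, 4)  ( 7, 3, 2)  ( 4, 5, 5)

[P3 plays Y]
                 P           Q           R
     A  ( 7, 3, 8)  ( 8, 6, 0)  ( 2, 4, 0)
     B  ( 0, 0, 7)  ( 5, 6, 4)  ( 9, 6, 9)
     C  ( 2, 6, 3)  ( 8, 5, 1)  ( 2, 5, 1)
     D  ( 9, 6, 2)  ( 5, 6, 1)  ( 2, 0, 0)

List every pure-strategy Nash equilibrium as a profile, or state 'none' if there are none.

NE set: (B,P,X), (B,R,Y)

(A,P,X): not NE [P1→B gives 7>2; P2→Q gives 6>1; P3→Y gives 8>5]
(A,P,Y): not NE [P1→D gives 9>7; P2→Q gives 6>3]
(A,Q,X): not NE [P1→B gives 11>9]
(A,Q,Y): not NE [P3→X gives 5>0]
(A,R,X): not NE [P1→C gives 9>7; P2→Q gives 6>3]
(A,R,Y): not NE [P1→B gives 9>2; P2→Q gives 6>4; P3→X gives 2>0]
(B,P,X): NE
(B,P,Y): not NE [P1→D gives 9>0; P2→R gives 6>0; P3→X gives 8>7]
(B,Q,X): not NE [P2→P gives 5>3]
(B,Q,Y): not NE [P1→C gives 8>5; P3→X gives 6>4]
(B,R,X): not NE [P1→C gives 9>1; P2→P gives 5>0; P3→Y gives 9>0]
(B,R,Y): NE
(C,P,X): not NE [P1→B gives 7>0]
(C,P,Y): not NE [P1→D gives 9>2; P3→X gives 6>3]
(C,Q,X): not NE [P1→B gives 11>8; P2→P gives 6>1]
(C,Q,Y): not NE [P2→P gives 6>5]
(C,R,X): not NE [P2→P gives 6>3]
(C,R,Y): not NE [P1→B gives 9>2; P2→P gives 6>5]
(D,P,X): not NE [P1→B gives 7>1; P2→R gives 5>3]
(D,P,Y): not NE [P3→X gives 4>2]
(D,Q,X): not NE [P1→B gives 11>7; P2→R gives 5>3]
(D,Q,Y): not NE [P1→C gives 8>5; P3→X gives 2>1]
(D,R,X): not NE [P1→C gives 9>4]
(D,R,Y): not NE [P1→B gives 9>2; P2→Q gives 6>0; P3→X gives 5>0]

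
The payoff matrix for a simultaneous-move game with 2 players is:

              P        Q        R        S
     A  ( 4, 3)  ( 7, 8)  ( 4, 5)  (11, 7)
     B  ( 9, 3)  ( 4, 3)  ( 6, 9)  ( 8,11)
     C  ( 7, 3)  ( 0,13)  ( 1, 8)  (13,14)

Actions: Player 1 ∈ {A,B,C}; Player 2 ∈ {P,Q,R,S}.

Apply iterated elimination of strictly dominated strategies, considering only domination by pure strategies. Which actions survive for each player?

Remaining: P1:{A,C} P2:{Q,S}

P2 drop P (R beats it: A:5>3 B:9>3 C:8>3)
P2 drop R (S beats it: A:7>5 B:11>9 C:14>8)
P1 drop B (A beats it: Q:7>4 S:11>8)
P1→{A,C} P2→{Q,S}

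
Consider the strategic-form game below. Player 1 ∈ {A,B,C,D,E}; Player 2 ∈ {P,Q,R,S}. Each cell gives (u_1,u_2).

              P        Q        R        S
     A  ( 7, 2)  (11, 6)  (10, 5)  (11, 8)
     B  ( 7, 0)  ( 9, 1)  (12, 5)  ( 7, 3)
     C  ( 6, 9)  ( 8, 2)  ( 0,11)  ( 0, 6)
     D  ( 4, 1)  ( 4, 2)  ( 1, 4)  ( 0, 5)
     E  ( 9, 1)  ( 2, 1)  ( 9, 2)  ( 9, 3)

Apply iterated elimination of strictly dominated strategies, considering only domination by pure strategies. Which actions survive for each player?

P1 drop C (A beats it: P:7>6 Q:11>8 R:10>0 S:11>0)
P1 drop D (A beats it: P:7>4 Q:11>4 R:10>1 S:11>0)
P2 drop P (R beats it: A:5>2 B:5>0 E:2>1)
P1 drop E (A beats it: Q:11>2 R:10>9 S:11>9)
P2 drop Q (S beats it: A:8>6 B:3>1)
P1→{A,B} P2→{R,S}

IESDS → P1:{A,B} P2:{R,S}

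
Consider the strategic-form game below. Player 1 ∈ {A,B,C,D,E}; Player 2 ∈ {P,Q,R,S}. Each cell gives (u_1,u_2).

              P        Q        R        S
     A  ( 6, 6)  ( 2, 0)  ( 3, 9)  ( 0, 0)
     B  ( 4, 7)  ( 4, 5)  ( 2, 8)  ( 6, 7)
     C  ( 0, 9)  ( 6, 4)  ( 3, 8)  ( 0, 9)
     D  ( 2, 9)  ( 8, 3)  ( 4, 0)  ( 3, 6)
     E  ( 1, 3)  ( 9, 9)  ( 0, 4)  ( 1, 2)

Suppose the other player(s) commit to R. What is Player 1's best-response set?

P1 best: {D}

u_1(A vs R) = 3
u_1(B vs R) = 2
u_1(C vs R) = 3
u_1(D vs R) = 4
u_1(E vs R) = 0
max payoff 4 at {D}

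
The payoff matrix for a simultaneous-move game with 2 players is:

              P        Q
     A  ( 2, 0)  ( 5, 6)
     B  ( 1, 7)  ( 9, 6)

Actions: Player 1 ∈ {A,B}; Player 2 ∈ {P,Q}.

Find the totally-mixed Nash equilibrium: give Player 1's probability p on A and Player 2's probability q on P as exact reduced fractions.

P1 indiff ⇒ q·2+(1-q)·5 = q·1+(1-q)·9 ⇒ q(1) = (1-q)(4) ⇒ q = 4/5
P2 indiff ⇒ p·0+(1-p)·7 = p·6+(1-p)·6 ⇒ p(-6) = (1-p)(-1) ⇒ p = 1/7

(p,q) = (1/7, 4/5)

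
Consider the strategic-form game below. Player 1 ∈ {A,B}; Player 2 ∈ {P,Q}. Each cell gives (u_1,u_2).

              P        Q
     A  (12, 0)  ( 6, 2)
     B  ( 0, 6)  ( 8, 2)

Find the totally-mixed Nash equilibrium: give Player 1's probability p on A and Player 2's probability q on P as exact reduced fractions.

P1 indiff ⇒ q·12+(1-q)·6 = q·0+(1-q)·8 ⇒ q(12) = (1-q)(2) ⇒ q = 1/7
P2 indiff ⇒ p·0+(1-p)·6 = p·2+(1-p)·2 ⇒ p(-2) = (1-p)(-4) ⇒ p = 2/3

P1 mixes 2/3 on A; P2 mixes 1/7 on P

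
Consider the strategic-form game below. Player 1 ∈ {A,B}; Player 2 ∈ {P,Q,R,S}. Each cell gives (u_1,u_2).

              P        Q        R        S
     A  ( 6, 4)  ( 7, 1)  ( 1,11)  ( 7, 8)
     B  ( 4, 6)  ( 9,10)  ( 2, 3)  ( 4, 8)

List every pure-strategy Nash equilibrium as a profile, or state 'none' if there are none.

(A,P): not NE [P2→R gives 11>4]
(A,Q): not NE [P1→B gives 9>7; P2→R gives 11>1]
(A,R): not NE [P1→B gives 2>1]
(A,S): not NE [P2→R gives 11>8]
(B,P): not NE [P1→A gives 6>4; P2→Q gives 10>6]
(B,Q): NE
(B,R): not NE [P2→Q gives 10>3]
(B,S): not NE [P1→A gives 7>4; P2→Q gives 10>8]

Nash profiles: (B,Q)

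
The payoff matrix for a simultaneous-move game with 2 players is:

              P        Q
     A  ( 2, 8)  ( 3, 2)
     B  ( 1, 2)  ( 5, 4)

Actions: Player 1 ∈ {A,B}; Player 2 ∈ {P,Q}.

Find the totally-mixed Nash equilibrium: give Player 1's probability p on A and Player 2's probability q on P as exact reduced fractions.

P1 mixes 1/4 on A; P2 mixes 2/3 on P

P1 indiff ⇒ q·2+(1-q)·3 = q·1+(1-q)·5 ⇒ q(1) = (1-q)(2) ⇒ q = 2/3
P2 indiff ⇒ p·8+(1-p)·2 = p·2+(1-p)·4 ⇒ p(6) = (1-p)(2) ⇒ p = 1/4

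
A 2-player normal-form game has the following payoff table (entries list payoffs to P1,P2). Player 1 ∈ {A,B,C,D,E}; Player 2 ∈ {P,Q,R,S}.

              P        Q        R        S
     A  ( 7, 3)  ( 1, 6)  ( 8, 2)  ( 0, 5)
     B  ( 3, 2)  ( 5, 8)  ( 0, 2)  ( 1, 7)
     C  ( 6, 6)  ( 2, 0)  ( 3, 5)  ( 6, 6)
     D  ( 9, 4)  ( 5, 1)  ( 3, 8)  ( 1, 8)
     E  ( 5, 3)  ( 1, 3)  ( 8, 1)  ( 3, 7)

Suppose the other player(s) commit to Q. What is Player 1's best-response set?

u_1(A vs Q) = 1
u_1(B vs Q) = 5
u_1(C vs Q) = 2
u_1(D vs Q) = 5
u_1(E vs Q) = 1
max payoff 5 at {B,D}

P1 best: {B,D}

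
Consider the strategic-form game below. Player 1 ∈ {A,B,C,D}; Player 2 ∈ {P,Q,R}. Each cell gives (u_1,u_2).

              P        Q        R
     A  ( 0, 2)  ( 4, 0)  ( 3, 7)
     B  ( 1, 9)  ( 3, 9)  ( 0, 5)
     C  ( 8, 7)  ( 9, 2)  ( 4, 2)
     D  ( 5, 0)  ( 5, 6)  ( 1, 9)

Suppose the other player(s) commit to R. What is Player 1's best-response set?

argmax u_1 = {C}

u_1(A vs R) = 3
u_1(B vs R) = 0
u_1(C vs R) = 4
u_1(D vs R) = 1
max payoff 4 at {C}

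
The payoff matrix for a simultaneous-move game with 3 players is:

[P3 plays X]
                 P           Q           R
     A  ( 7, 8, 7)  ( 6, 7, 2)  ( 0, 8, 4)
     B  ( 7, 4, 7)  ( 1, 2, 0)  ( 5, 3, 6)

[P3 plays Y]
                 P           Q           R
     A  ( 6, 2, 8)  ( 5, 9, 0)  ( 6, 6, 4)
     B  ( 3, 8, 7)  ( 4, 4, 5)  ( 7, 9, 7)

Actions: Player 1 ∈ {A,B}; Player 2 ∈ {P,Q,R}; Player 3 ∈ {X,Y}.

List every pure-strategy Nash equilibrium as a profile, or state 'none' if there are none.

NE set: (B,P,X), (B,R,Y)

(A,P,X): not NE [P3→Y gives 8>7]
(A,P,Y): not NE [P2→Q gives 9>2]
(A,Q,X): not NE [P2→R gives 8>7]
(A,Q,Y): not NE [P3→X gives 2>0]
(A,R,X): not NE [P1→B gives 5>0]
(A,R,Y): not NE [P1→B gives 7>6; P2→Q gives 9>6]
(B,P,X): NE
(B,P,Y): not NE [P1→A gives 6>3; P2→R gives 9>8]
(B,Q,X): not NE [P1→A gives 6>1; P2→P gives 4>2; P3→Y gives 5>0]
(B,Q,Y): not NE [P1→A gives 5>4; P2→R gives 9>4]
(B,R,X): not NE [P2→P gives 4>3; P3→Y gives 7>6]
(B,R,Y): NE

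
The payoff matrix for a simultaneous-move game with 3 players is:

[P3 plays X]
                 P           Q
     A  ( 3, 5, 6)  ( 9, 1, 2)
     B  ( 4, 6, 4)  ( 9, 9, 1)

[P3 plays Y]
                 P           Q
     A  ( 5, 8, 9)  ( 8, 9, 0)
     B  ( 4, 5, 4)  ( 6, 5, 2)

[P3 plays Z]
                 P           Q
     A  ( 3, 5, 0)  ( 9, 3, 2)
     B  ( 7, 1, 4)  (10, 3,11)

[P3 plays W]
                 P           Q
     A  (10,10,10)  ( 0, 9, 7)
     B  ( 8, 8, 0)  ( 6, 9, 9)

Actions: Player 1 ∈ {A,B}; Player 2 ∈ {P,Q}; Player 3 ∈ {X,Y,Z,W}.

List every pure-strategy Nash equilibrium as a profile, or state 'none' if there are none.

(A,P,X): not NE [P1→B gives 4>3; P3→W gives 10>6]
(A,P,Y): not NE [P2→Q gives 9>8; P3→W gives 10>9]
(A,P,Z): not NE [P1→B gives 7>3; P3→W gives 10>0]
(A,P,W): NE
(A,Q,X): not NE [P2→P gives 5>1; P3→W gives 7>2]
(A,Q,Y): not NE [P3→W gives 7>0]
(A,Q,Z): not NE [P1→B gives 10>9; P2→P gives 5>3; P3→W gives 7>2]
(A,Q,W): not NE [P1→B gives 6>0; P2→P gives 10>9]
(B,P,X): not NE [P2→Q gives 9>6]
(B,P,Y): not NE [P1→A gives 5>4]
(B,P,Z): not NE [P2→Q gives 3>1]
(B,P,W): not NE [P1→A gives 10>8; P2→Q gives 9>8; P3→Z gives 4>0]
(B,Q,X): not NE [P3→Z gives 11>1]
(B,Q,Y): not NE [P1→A gives 8>6; P3→Z gives 11>2]
(B,Q,Z): NE
(B,Q,W): not NE [P3→Z gives 11>9]

NE set: (A,P,W), (B,Q,Z)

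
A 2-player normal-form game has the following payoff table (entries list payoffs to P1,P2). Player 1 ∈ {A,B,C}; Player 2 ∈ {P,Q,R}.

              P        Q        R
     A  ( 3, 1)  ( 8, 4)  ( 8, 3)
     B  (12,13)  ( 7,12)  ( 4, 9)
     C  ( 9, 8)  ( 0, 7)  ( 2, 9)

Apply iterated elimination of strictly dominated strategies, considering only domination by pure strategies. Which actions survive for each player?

IESDS → P1:{A,B} P2:{P,Q}

P1 drop C (B beats it: P:12>9 Q:7>0 R:4>2)
P2 drop R (Q beats it: A:4>3 B:12>9)
P1→{A,B} P2→{P,Q}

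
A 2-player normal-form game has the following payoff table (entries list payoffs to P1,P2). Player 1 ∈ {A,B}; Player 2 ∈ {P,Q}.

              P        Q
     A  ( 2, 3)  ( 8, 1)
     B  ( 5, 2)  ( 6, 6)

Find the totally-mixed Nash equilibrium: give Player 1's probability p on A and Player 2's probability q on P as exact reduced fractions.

P1 indiff ⇒ q·2+(1-q)·8 = q·5+(1-q)·6 ⇒ q(-3) = (1-q)(-2) ⇒ q = 2/5
P2 indiff ⇒ p·3+(1-p)·2 = p·1+(1-p)·6 ⇒ p(2) = (1-p)(4) ⇒ p = 2/3

(p,q) = (2/3, 2/5)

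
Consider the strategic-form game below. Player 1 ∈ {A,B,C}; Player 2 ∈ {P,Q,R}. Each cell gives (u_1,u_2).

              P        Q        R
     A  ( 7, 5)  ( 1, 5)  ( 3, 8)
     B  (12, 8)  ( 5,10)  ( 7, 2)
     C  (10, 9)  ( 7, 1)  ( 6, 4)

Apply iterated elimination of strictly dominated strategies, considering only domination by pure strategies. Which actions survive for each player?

P1 drop A (B beats it: P:12>7 Q:5>1 R:7>3)
P2 drop R (P beats it: B:8>2 C:9>4)
P1→{B,C} P2→{P,Q}

Remaining: P1:{B,C} P2:{P,Q}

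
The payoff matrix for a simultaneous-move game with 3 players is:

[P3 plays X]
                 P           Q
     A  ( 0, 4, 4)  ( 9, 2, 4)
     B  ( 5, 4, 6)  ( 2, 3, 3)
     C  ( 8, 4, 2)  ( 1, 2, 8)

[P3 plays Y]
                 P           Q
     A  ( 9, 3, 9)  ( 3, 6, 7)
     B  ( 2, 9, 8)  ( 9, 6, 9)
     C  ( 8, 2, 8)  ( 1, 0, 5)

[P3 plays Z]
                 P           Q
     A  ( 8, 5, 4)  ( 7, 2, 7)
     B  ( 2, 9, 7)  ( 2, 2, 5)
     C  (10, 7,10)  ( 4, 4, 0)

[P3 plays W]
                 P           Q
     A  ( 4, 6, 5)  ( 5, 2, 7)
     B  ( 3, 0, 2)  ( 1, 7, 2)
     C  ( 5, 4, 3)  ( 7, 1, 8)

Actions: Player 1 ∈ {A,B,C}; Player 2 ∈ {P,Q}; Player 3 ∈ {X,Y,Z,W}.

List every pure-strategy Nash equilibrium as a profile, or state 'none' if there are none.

(A,P,X): not NE [P1→C gives 8>0; P3→Y gives 9>4]
(A,P,Y): not NE [P2→Q gives 6>3]
(A,P,Z): not NE [P1→C gives 10>8; P3→Y gives 9>4]
(A,P,W): not NE [P1→C gives 5>4; P3→Y gives 9>5]
(A,Q,X): not NE [P2→P gives 4>2; P3→W gives 7>4]
(A,Q,Y): not NE [P1→B gives 9>3]
(A,Q,Z): not NE [P2→P gives 5>2]
(A,Q,W): not NE [P1→C gives 7>5; P2→P gives 6>2]
(B,P,X): not NE [P1→C gives 8>5; P3→Y gives 8>6]
(B,P,Y): not NE [P1→A gives 9>2]
(B,P,Z): not NE [P1→C gives 10>2; P3→Y gives 8>7]
(B,P,W): not NE [P1→C gives 5>3; P2→Q gives 7>0; P3→Y gives 8>2]
(B,Q,X): not NE [P1→A gives 9>2; P2→P gives 4>3; P3→Y gives 9>3]
(B,Q,Y): not NE [P2→P gives 9>6]
(B,Q,Z): not NE [P1→A gives 7>2; P2→P gives 9>2; P3→Y gives 9>5]
(B,Q,W): not NE [P1→C gives 7>1; P3→Y gives 9>2]
(C,P,X): not NE [P3→Z gives 10>2]
(C,P,Y): not NE [P1→A gives 9>8; P3→Z gives 10>8]
(C,P,Z): NE
(C,P,W): not NE [P3→Z gives 10>3]
(C,Q,X): not NE [P1→A gives 9>1; P2→P gives 4>2]
(C,Q,Y): not NE [P1→B gives 9>1; P2→P gives 2>0; P3→W gives 8>5]
(C,Q,Z): not NE [P1→A gives 7>4; P2→P gives 7>4; P3→W gives 8>0]
(C,Q,W): not NE [P2→P gives 4>1]

NE set: (C,P,Z)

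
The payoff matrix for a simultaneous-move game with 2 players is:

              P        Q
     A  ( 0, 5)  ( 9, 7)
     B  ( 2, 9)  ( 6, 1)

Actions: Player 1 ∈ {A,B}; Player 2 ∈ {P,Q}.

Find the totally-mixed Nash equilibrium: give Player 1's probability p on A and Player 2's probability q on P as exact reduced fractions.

P1 indiff ⇒ q·0+(1-q)·9 = q·2+(1-q)·6 ⇒ q(-2) = (1-q)(-3) ⇒ q = 3/5
P2 indiff ⇒ p·5+(1-p)·9 = p·7+(1-p)·1 ⇒ p(-2) = (1-p)(-8) ⇒ p = 4/5

(p,q) = (4/5, 3/5)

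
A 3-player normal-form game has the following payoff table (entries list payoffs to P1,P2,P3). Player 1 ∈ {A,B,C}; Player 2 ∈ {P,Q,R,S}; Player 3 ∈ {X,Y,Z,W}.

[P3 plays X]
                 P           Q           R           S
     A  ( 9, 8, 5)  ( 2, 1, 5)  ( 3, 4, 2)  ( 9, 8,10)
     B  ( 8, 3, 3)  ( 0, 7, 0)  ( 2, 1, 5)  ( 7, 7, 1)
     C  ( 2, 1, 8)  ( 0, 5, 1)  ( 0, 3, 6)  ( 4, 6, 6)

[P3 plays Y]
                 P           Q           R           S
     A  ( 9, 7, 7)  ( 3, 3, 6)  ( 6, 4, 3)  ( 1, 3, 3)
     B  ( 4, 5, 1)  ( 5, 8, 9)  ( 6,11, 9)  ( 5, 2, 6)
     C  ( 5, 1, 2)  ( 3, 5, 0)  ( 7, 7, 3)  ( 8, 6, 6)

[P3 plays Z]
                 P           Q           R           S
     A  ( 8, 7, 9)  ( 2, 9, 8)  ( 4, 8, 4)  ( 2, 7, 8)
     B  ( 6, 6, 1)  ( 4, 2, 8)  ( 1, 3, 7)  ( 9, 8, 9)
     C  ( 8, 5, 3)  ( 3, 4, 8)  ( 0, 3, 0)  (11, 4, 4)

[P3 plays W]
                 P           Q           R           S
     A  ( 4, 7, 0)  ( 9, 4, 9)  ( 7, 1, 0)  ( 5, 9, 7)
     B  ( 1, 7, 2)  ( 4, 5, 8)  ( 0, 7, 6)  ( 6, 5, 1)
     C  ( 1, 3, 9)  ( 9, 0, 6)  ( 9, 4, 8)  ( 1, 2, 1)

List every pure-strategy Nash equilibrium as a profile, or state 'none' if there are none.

PSNE = {(A,S,X), (C,R,W)}

(A,P,X): not NE [P3→Z gives 9>5]
(A,P,Y): not NE [P3→Z gives 9>7]
(A,P,Z): not NE [P2→Q gives 9>7]
(A,P,W): not NE [P2→S gives 9>7; P3→Z gives 9>0]
(A,Q,X): not NE [P2→S gives 8>1; P3→W gives 9>5]
(A,Q,Y): not NE [P1→B gives 5>3; P2→P gives 7>3; P3→W gives 9>6]
(A,Q,Z): not NE [P1→B gives 4>2; P3→W gives 9>8]
(A,Q,W): not NE [P2→S gives 9>4]
(A,R,X): not NE [P2→S gives 8>4; P3→Z gives 4>2]
(A,R,Y): not NE [P1→C gives 7>6; P2→P gives 7>4; P3→Z gives 4>3]
(A,R,Z): not NE [P2→Q gives 9>8]
(A,R,W): not NE [P1→C gives 9>7; P2→S gives 9>1; P3→Z gives 4>0]
(A,S,X): NE
(A,S,Y): not NE [P1→C gives 8>1; P2→P gives 7>3; P3→X gives 10>3]
(A,S,Z): not NE [P1→C gives 11>2; P2→Q gives 9>7; P3→X gives 10>8]
(A,S,W): not NE [P1→B gives 6>5; P3→X gives 10>7]
(B,P,X): not NE [P1→A gives 9>8; P2→S gives 7>3]
(B,P,Y): not NE [P1→A gives 9>4; P2→R gives 11>5; P3→X gives 3>1]
(B,P,Z): not NE [P1→C gives 8>6; P2→S gives 8>6; P3→X gives 3>1]
(B,P,W): not NE [P1→A gives 4>1; P3→X gives 3>2]
(B,Q,X): not NE [P1→A gives 2>0; P3→Y gives 9>0]
(B,Q,Y): not NE [P2→R gives 11>8]
(B,Q,Z): not NE [P2→S gives 8>2; P3→Y gives 9>8]
(B,Q,W): not NE [P1→C gives 9>4; P2→R gives 7>5; P3→Y gives 9>8]
(B,R,X): not NE [P1→A gives 3>2; P2→S gives 7>1; P3→Y gives 9>5]
(B,R,Y): not NE [P1→C gives 7>6]
(B,R,Z): not NE [P1→A gives 4>1; P2→S gives 8>3; P3→Y gives 9>7]
(B,R,W): not NE [P1→C gives 9>0; P3→Y gives 9>6]
(B,S,X): not NE [P1→A gives 9>7; P3→Z gives 9>1]
(B,S,Y): not NE [P1→C gives 8>5; P2→R gives 11>2; P3→Z gives 9>6]
(B,S,Z): not NE [P1→C gives 11>9]
(B,S,W): not NE [P2→R gives 7>5; P3→Z gives 9>1]
(C,P,X): not NE [P1→A gives 9>2; P2→S gives 6>1; P3→W gives 9>8]
(C,P,Y): not NE [P1→A gives 9>5; P2→R gives 7>1; P3→W gives 9>2]
(C,P,Z): not NE [P3→W gives 9>3]
(C,P,W): not NE [P1→A gives 4>1; P2→R gives 4>3]
(C,Q,X): not NE [P1→A gives 2>0; P2→S gives 6>5; P3→Z gives 8>1]
(C,Q,Y): not NE [P1→B gives 5>3; P2→R gives 7>5; P3→Z gives 8>0]
(C,Q,Z): not NE [P1→B gives 4>3; P2→P gives 5>4]
(C,Q,W): not NE [P2→R gives 4>0; P3→Z gives 8>6]
(C,R,X): not NE [P1→A gives 3>0; P2→S gives 6>3; P3→W gives 8>6]
(C,R,Y): not NE [P3→W gives 8>3]
(C,R,Z): not NE [P1→A gives 4>0; P2→P gives 5>3; P3→W gives 8>0]
(C,R,W): NE
(C,S,X): not NE [P1→A gives 9>4]
(C,S,Y): not NE [P2→R gives 7>6]
(C,S,Z): not NE [P2→P gives 5>4; P3→Y gives 6>4]
(C,S,W): not NE [P1→B gives 6>1; P2→R gives 4>2; P3→Y gives 6>1]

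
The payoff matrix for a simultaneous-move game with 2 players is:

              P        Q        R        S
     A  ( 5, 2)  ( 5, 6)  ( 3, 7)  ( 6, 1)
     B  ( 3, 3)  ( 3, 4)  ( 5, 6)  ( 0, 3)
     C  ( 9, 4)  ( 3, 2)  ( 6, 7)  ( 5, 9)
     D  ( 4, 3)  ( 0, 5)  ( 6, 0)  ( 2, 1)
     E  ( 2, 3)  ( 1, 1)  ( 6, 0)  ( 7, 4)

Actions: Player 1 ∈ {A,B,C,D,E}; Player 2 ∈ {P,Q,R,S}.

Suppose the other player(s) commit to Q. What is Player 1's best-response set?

BR_1 = {A}

u_1(A vs Q) = 5
u_1(B vs Q) = 3
u_1(C vs Q) = 3
u_1(D vs Q) = 0
u_1(E vs Q) = 1
max payoff 5 at {A}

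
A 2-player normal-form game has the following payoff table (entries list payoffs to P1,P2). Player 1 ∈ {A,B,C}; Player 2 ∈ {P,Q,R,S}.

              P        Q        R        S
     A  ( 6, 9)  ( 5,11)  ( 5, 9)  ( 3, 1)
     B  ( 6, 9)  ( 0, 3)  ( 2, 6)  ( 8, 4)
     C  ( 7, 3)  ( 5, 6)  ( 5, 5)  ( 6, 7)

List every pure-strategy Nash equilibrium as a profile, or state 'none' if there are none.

(A,P): not NE [P1→C gives 7>6; P2→Q gives 11>9]
(A,Q): NE
(A,R): not NE [P2→Q gives 11>9]
(A,S): not NE [P1→B gives 8>3; P2→Q gives 11>1]
(B,P): not NE [P1→C gives 7>6]
(B,Q): not NE [P1→C gives 5>0; P2→P gives 9>3]
(B,R): not NE [P1→C gives 5>2; P2→P gives 9>6]
(B,S): not NE [P2→P gives 9>4]
(C,P): not NE [P2→S gives 7>3]
(C,Q): not NE [P2→S gives 7>6]
(C,R): not NE [P2→S gives 7>5]
(C,S): not NE [P1→B gives 8>6]

NE set: (A,Q)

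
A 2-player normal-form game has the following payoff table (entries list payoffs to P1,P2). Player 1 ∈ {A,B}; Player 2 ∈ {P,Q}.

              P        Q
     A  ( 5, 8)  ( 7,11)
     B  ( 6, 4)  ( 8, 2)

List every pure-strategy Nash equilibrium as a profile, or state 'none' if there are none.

Nash profiles: (B,P)

(A,P): not NE [P1→B gives 6>5; P2→Q gives 11>8]
(A,Q): not NE [P1→B gives 8>7]
(B,P): NE
(B,Q): not NE [P2→P gives 4>2]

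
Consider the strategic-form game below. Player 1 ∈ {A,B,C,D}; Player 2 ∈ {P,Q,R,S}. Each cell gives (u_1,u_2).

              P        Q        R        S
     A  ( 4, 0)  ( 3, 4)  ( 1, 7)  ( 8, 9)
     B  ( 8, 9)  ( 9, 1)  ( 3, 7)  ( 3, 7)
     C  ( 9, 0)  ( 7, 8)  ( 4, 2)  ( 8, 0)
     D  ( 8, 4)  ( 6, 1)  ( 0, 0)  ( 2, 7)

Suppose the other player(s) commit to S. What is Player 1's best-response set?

u_1(A vs S) = 8
u_1(B vs S) = 3
u_1(C vs S) = 8
u_1(D vs S) = 2
max payoff 8 at {A,C}

argmax u_1 = {A,C}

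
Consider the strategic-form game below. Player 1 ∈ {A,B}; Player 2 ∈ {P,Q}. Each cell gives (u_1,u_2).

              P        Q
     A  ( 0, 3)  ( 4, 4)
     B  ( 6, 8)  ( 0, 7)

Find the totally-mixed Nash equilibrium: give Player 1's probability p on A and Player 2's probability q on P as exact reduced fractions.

P1 indiff ⇒ q·0+(1-q)·4 = q·6+(1-q)·0 ⇒ q(-6) = (1-q)(-4) ⇒ q = 2/5
P2 indiff ⇒ p·3+(1-p)·8 = p·4+(1-p)·7 ⇒ p(-1) = (1-p)(-1) ⇒ p = 1/2

P1 mixes 1/2 on A; P2 mixes 2/5 on P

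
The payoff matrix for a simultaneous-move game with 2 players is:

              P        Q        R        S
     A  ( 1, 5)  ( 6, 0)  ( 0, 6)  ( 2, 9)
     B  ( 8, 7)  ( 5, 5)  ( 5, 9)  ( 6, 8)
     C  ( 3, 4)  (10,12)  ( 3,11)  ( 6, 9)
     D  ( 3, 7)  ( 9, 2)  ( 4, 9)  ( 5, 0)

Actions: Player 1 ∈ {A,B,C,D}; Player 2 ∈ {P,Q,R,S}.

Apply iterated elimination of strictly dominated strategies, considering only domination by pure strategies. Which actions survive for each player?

Survivors P1:{B,C,D} P2:{Q,R}

P1 drop A (C beats it: P:3>1 Q:10>6 R:3>0 S:6>2)
P2 drop P (R beats it: B:9>7 C:11>4 D:9>7)
P2 drop S (R beats it: B:9>8 C:11>9 D:9>0)
P1→{B,C,D} P2→{Q,R}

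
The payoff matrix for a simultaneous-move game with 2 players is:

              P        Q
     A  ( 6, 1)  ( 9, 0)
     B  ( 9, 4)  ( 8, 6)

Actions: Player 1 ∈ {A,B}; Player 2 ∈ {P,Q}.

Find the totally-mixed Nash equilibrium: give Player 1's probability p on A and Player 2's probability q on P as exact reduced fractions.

P1 mixes 2/3 on A; P2 mixes 1/4 on P

P1 indiff ⇒ q·6+(1-q)·9 = q·9+(1-q)·8 ⇒ q(-3) = (1-q)(-1) ⇒ q = 1/4
P2 indiff ⇒ p·1+(1-p)·4 = p·0+(1-p)·6 ⇒ p(1) = (1-p)(2) ⇒ p = 2/3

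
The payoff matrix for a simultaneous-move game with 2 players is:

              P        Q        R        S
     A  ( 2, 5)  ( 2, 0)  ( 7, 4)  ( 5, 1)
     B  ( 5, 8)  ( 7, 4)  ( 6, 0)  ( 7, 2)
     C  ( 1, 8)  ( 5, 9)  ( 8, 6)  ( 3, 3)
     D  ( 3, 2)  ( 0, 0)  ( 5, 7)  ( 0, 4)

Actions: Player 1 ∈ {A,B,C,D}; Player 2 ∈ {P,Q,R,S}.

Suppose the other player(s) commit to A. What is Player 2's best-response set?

argmax u_2 = {P}

u_2(P vs A) = 5
u_2(Q vs A) = 0
u_2(R vs A) = 4
u_2(S vs A) = 1
max payoff 5 at {P}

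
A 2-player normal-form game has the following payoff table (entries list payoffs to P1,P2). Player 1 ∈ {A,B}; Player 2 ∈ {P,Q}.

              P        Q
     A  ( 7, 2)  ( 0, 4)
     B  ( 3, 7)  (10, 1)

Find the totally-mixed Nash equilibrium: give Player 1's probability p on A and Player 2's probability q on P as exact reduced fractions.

p=3/4, q=5/7

P1 indiff ⇒ q·7+(1-q)·0 = q·3+(1-q)·10 ⇒ q(4) = (1-q)(10) ⇒ q = 5/7
P2 indiff ⇒ p·2+(1-p)·7 = p·4+(1-p)·1 ⇒ p(-2) = (1-p)(-6) ⇒ p = 3/4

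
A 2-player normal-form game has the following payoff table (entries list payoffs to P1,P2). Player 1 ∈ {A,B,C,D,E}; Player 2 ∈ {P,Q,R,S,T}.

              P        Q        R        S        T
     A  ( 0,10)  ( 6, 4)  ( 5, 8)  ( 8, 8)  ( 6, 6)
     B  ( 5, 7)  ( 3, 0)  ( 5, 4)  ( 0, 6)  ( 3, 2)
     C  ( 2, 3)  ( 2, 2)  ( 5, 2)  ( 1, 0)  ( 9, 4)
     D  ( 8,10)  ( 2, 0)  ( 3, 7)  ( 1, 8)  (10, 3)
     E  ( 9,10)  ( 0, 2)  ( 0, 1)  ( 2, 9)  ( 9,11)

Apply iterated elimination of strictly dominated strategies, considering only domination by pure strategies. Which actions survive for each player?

P2 drop Q (P beats it: A:10>4 B:7>0 C:3>2 D:10>0 E:10>2)
P2 drop R (P beats it: A:10>8 B:7>4 C:3>2 D:10>7 E:10>1)
P1 drop B (D beats it: P:8>5 S:1>0 T:10>3)
P2 drop S (P beats it: A:10>8 C:3>0 D:10>8 E:10>9)
P1 drop A (C beats it: P:2>0 T:9>6)
P1 drop C (D beats it: P:8>2 T:10>9)
P1→{D,E} P2→{P,T}

Remaining: P1:{D,E} P2:{P,T}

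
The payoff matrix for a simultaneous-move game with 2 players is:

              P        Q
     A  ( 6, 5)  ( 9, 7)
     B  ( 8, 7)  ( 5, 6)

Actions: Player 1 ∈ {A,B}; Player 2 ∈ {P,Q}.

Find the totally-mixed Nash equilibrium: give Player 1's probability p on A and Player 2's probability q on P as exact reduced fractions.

P1 indiff ⇒ q·6+(1-q)·9 = q·8+(1-q)·5 ⇒ q(-2) = (1-q)(-4) ⇒ q = 2/3
P2 indiff ⇒ p·5+(1-p)·7 = p·7+(1-p)·6 ⇒ p(-2) = (1-p)(-1) ⇒ p = 1/3

P1 mixes 1/3 on A; P2 mixes 2/3 on P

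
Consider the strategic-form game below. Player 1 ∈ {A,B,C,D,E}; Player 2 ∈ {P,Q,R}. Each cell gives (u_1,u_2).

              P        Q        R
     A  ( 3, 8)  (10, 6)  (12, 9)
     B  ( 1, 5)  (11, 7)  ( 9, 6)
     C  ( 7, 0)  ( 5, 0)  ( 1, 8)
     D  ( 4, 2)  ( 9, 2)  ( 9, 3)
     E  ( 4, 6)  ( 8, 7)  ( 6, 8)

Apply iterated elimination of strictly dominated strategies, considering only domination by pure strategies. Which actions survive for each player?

P2 drop P (R beats it: A:9>8 B:6>5 C:8>0 D:3>2 E:8>6)
P1 drop C (A beats it: Q:10>5 R:12>1)
P1 drop D (A beats it: Q:10>9 R:12>9)
P1 drop E (A beats it: Q:10>8 R:12>6)
P1→{A,B} P2→{Q,R}

Remaining: P1:{A,B} P2:{Q,R}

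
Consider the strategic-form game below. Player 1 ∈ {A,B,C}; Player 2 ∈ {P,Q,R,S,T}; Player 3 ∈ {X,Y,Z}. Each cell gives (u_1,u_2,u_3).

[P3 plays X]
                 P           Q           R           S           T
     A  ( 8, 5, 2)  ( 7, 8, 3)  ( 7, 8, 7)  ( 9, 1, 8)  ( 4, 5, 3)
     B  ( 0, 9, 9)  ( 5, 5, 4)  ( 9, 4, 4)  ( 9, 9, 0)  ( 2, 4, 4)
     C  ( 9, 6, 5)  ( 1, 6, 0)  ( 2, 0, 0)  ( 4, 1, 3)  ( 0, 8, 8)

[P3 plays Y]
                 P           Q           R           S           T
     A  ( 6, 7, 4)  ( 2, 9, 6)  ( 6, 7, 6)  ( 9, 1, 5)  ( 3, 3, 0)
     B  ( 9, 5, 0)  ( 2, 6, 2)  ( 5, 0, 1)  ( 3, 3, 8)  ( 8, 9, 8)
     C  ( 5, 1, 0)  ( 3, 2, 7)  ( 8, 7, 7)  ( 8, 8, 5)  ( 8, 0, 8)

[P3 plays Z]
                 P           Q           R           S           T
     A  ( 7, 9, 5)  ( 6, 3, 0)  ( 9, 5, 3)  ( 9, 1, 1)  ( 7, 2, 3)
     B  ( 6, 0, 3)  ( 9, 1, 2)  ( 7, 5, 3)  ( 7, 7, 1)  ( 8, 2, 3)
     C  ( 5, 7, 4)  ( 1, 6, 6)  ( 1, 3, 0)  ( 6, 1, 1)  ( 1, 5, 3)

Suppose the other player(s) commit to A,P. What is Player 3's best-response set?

BR_3 = {Z}

u_3(X vs A,P) = 2
u_3(Y vs A,P) = 4
u_3(Z vs A,P) = 5
max payoff 5 at {Z}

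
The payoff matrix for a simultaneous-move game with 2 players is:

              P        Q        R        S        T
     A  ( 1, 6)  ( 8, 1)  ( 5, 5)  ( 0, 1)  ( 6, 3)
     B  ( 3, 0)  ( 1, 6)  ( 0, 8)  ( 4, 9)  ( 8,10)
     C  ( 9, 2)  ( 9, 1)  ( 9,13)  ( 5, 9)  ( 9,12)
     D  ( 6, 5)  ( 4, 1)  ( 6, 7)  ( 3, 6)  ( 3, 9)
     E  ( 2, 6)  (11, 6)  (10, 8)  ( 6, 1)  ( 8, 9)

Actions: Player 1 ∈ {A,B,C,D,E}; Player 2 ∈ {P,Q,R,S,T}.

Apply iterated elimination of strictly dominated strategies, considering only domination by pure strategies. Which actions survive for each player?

P1 drop A (C beats it: P:9>1 Q:9>8 R:9>5 S:5>0 T:9>6)
P1 drop B (C beats it: P:9>3 Q:9>1 R:9>0 S:5>4 T:9>8)
P1 drop D (C beats it: P:9>6 Q:9>4 R:9>6 S:5>3 T:9>3)
P2 drop P (R beats it: C:13>2 E:8>6)
P2 drop Q (R beats it: C:13>1 E:8>6)
P2 drop S (R beats it: C:13>9 E:8>1)
P1→{C,E} P2→{R,T}

Remaining: P1:{C,E} P2:{R,T}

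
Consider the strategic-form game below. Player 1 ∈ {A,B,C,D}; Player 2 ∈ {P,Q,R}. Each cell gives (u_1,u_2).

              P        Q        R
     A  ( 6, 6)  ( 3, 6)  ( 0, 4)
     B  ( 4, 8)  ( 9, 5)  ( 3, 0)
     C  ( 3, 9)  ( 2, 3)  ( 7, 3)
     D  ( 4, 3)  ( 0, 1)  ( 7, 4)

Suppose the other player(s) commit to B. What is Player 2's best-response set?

u_2(P vs B) = 8
u_2(Q vs B) = 5
u_2(R vs B) = 0
max payoff 8 at {P}

BR_2 = {P}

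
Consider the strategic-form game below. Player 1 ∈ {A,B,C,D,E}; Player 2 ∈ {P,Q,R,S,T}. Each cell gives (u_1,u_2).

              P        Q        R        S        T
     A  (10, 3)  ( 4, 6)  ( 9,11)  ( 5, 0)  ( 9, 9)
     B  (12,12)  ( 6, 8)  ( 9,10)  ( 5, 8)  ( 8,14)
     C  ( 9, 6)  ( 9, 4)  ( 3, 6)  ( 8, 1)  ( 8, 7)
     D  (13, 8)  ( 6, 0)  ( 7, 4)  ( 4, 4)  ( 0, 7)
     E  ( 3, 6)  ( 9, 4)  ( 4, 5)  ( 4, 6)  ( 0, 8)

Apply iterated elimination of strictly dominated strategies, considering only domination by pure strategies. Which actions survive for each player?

P2 drop Q (R beats it: A:11>6 B:10>8 C:6>4 D:4>0 E:5>4)
P1 drop E (A beats it: P:10>3 R:9>4 S:5>4 T:9>0)
P2 drop S (P beats it: A:3>0 B:12>8 C:6>1 D:8>4)
P1 drop C (A beats it: P:10>9 R:9>3 T:9>8)
P1→{A,B,D} P2→{P,R,T}

Remaining: P1:{A,B,D} P2:{P,R,T}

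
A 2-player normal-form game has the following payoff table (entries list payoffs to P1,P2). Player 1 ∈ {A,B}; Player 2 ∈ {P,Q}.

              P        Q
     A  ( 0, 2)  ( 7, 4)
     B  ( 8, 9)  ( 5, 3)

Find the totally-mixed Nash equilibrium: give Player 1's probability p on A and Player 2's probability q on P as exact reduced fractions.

P1 indiff ⇒ q·0+(1-q)·7 = q·8+(1-q)·5 ⇒ q(-8) = (1-q)(-2) ⇒ q = 1/5
P2 indiff ⇒ p·2+(1-p)·9 = p·4+(1-p)·3 ⇒ p(-2) = (1-p)(-6) ⇒ p = 3/4

p=3/4, q=1/5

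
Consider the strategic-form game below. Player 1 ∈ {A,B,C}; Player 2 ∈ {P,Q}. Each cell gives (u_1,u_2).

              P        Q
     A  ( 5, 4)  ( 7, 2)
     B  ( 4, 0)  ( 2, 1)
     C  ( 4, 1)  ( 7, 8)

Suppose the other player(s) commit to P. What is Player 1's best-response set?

BR_1 = {A}

u_1(A vs P) = 5
u_1(B vs P) = 4
u_1(C vs P) = 4
max payoff 5 at {A}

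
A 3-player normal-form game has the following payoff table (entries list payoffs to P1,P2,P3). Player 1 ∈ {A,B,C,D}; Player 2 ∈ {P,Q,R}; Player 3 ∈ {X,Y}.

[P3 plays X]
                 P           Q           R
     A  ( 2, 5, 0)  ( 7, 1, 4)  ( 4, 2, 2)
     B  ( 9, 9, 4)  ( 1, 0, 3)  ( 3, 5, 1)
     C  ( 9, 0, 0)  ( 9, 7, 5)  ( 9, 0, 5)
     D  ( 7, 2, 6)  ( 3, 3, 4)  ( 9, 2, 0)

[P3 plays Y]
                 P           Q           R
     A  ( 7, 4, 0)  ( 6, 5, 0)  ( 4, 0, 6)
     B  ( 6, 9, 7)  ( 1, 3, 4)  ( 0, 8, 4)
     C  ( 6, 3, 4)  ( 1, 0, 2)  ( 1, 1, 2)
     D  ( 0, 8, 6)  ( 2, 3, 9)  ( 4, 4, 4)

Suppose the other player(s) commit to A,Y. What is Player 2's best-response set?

BR_2 = {Q}

u_2(P vs A,Y) = 4
u_2(Q vs A,Y) = 5
u_2(R vs A,Y) = 0
max payoff 5 at {Q}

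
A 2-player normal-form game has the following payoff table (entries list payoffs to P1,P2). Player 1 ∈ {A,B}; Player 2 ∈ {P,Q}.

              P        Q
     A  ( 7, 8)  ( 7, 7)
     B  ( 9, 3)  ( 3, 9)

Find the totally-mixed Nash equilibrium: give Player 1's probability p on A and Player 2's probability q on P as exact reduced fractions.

P1 mixes 6/7 on A; P2 mixes 2/3 on P

P1 indiff ⇒ q·7+(1-q)·7 = q·9+(1-q)·3 ⇒ q(-2) = (1-q)(-4) ⇒ q = 2/3
P2 indiff ⇒ p·8+(1-p)·3 = p·7+(1-p)·9 ⇒ p(1) = (1-p)(6) ⇒ p = 6/7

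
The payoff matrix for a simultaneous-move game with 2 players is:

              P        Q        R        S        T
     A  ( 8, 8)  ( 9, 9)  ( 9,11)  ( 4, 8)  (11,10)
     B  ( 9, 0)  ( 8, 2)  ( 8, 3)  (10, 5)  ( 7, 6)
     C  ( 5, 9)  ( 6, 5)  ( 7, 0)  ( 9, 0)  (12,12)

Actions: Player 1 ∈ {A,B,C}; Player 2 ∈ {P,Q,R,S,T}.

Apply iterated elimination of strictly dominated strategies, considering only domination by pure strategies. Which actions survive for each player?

Survivors P1:{A,C} P2:{R,T}

P2 drop P (T beats it: A:10>8 B:6>0 C:12>9)
P2 drop Q (T beats it: A:10>9 B:6>2 C:12>5)
P2 drop S (T beats it: A:10>8 B:6>5 C:12>0)
P1 drop B (A beats it: R:9>8 T:11>7)
P1→{A,C} P2→{R,T}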